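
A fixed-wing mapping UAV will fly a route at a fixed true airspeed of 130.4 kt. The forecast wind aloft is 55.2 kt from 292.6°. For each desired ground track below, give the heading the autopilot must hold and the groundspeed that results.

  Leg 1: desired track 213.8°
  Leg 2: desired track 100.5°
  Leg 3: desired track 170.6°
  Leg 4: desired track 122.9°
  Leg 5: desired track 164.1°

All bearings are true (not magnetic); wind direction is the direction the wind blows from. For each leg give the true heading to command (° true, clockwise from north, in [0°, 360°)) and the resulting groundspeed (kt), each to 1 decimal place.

Leg 1: desired track 213.8°; wind correction +24.5° → command heading 238.3°, groundspeed 107.9 kt
Leg 2: desired track 100.5°; wind correction -5.1° → command heading 95.4°, groundspeed 183.9 kt
Leg 3: desired track 170.6°; wind correction +21.0° → command heading 191.6°, groundspeed 151.0 kt
Leg 4: desired track 122.9°; wind correction +4.3° → command heading 127.2°, groundspeed 184.3 kt
Leg 5: desired track 164.1°; wind correction +19.3° → command heading 183.4°, groundspeed 157.4 kt

Leg 1: heading=238.3°, groundspeed=107.9 kt
Leg 2: heading=95.4°, groundspeed=183.9 kt
Leg 3: heading=191.6°, groundspeed=151.0 kt
Leg 4: heading=127.2°, groundspeed=184.3 kt
Leg 5: heading=183.4°, groundspeed=157.4 kt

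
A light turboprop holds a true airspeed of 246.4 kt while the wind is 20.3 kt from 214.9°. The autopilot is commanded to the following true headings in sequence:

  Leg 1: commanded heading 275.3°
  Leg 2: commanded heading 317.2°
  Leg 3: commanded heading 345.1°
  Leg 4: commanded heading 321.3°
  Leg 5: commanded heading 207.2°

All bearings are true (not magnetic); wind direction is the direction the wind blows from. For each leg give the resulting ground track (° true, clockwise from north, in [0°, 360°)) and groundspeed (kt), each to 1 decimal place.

Leg 1: track=279.6°, groundspeed=237.0 kt
Leg 2: track=321.7°, groundspeed=251.5 kt
Leg 3: track=348.5°, groundspeed=260.0 kt
Leg 4: track=325.7°, groundspeed=252.9 kt
Leg 5: track=206.5°, groundspeed=226.3 kt

Leg 1: heading 275.3°; drift +4.3° → track 279.6°, groundspeed 237.0 kt
Leg 2: heading 317.2°; drift +4.5° → track 321.7°, groundspeed 251.5 kt
Leg 3: heading 345.1°; drift +3.4° → track 348.5°, groundspeed 260.0 kt
Leg 4: heading 321.3°; drift +4.4° → track 325.7°, groundspeed 252.9 kt
Leg 5: heading 207.2°; drift -0.7° → track 206.5°, groundspeed 226.3 kt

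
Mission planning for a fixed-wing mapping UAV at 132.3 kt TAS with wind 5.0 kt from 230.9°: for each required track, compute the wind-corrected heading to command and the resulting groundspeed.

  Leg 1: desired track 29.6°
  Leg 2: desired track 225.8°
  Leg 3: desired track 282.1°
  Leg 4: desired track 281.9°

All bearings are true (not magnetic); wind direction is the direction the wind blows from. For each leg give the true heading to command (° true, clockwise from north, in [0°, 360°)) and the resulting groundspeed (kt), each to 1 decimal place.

Leg 1: desired track 29.6°; wind correction -0.8° → command heading 28.8°, groundspeed 136.9 kt
Leg 2: desired track 225.8°; wind correction +0.2° → command heading 226.0°, groundspeed 127.3 kt
Leg 3: desired track 282.1°; wind correction -1.7° → command heading 280.4°, groundspeed 129.1 kt
Leg 4: desired track 281.9°; wind correction -1.7° → command heading 280.2°, groundspeed 129.1 kt

Leg 1: heading=28.8°, groundspeed=136.9 kt
Leg 2: heading=226.0°, groundspeed=127.3 kt
Leg 3: heading=280.4°, groundspeed=129.1 kt
Leg 4: heading=280.2°, groundspeed=129.1 kt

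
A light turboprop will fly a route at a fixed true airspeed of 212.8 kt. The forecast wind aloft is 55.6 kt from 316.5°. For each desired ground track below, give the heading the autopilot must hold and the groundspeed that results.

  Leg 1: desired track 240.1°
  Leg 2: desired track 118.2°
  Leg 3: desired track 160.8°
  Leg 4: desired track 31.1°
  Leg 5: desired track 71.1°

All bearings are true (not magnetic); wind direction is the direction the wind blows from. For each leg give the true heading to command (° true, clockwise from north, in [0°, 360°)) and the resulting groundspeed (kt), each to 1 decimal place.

Leg 1: desired track 240.1°; wind correction +14.7° → command heading 254.8°, groundspeed 192.7 kt
Leg 2: desired track 118.2°; wind correction -4.7° → command heading 113.5°, groundspeed 264.9 kt
Leg 3: desired track 160.8°; wind correction +6.2° → command heading 167.0°, groundspeed 262.2 kt
Leg 4: desired track 31.1°; wind correction -14.6° → command heading 16.5°, groundspeed 191.2 kt
Leg 5: desired track 71.1°; wind correction -13.7° → command heading 57.4°, groundspeed 229.9 kt

Leg 1: heading=254.8°, groundspeed=192.7 kt
Leg 2: heading=113.5°, groundspeed=264.9 kt
Leg 3: heading=167.0°, groundspeed=262.2 kt
Leg 4: heading=16.5°, groundspeed=191.2 kt
Leg 5: heading=57.4°, groundspeed=229.9 kt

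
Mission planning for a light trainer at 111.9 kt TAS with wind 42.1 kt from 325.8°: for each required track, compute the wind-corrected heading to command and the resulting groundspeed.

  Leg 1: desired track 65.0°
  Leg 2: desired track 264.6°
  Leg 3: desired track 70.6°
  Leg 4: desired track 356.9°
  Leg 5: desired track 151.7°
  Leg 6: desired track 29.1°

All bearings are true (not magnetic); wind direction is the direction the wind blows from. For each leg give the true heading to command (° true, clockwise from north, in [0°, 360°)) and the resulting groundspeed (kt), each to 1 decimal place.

Leg 1: heading=43.2°, groundspeed=110.6 kt
Leg 2: heading=283.9°, groundspeed=85.4 kt
Leg 3: heading=49.3°, groundspeed=115.0 kt
Leg 4: heading=345.7°, groundspeed=73.7 kt
Leg 5: heading=153.9°, groundspeed=153.7 kt
Leg 6: heading=9.5°, groundspeed=86.5 kt

Leg 1: desired track 65.0°; wind correction -21.8° → command heading 43.2°, groundspeed 110.6 kt
Leg 2: desired track 264.6°; wind correction +19.3° → command heading 283.9°, groundspeed 85.4 kt
Leg 3: desired track 70.6°; wind correction -21.3° → command heading 49.3°, groundspeed 115.0 kt
Leg 4: desired track 356.9°; wind correction -11.2° → command heading 345.7°, groundspeed 73.7 kt
Leg 5: desired track 151.7°; wind correction +2.2° → command heading 153.9°, groundspeed 153.7 kt
Leg 6: desired track 29.1°; wind correction -19.6° → command heading 9.5°, groundspeed 86.5 kt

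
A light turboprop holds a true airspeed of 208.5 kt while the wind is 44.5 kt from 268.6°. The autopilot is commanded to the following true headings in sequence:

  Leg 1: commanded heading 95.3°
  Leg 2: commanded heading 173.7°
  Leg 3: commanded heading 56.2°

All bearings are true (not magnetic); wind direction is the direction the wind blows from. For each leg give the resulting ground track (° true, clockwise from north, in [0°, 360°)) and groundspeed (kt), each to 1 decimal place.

Leg 1: heading 95.3°; drift -1.2° → track 94.1°, groundspeed 252.7 kt
Leg 2: heading 173.7°; drift -11.8° → track 161.9°, groundspeed 216.9 kt
Leg 3: heading 56.2°; drift +5.5° → track 61.7°, groundspeed 247.2 kt

Leg 1: track=94.1°, groundspeed=252.7 kt
Leg 2: track=161.9°, groundspeed=216.9 kt
Leg 3: track=61.7°, groundspeed=247.2 kt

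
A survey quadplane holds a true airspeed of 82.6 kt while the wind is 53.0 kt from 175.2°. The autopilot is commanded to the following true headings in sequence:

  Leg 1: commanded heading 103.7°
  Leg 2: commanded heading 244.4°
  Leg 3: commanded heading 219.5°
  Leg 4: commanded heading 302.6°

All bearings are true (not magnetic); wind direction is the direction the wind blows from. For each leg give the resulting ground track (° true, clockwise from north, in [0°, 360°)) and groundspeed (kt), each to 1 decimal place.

Leg 1: heading 103.7°; drift -37.4° → track 66.3°, groundspeed 82.8 kt
Leg 2: heading 244.4°; drift +37.8° → track 282.2°, groundspeed 80.8 kt
Leg 3: heading 219.5°; drift +39.6° → track 259.1°, groundspeed 58.0 kt
Leg 4: heading 302.6°; drift +20.1° → track 322.7°, groundspeed 122.3 kt

Leg 1: track=66.3°, groundspeed=82.8 kt
Leg 2: track=282.2°, groundspeed=80.8 kt
Leg 3: track=259.1°, groundspeed=58.0 kt
Leg 4: track=322.7°, groundspeed=122.3 kt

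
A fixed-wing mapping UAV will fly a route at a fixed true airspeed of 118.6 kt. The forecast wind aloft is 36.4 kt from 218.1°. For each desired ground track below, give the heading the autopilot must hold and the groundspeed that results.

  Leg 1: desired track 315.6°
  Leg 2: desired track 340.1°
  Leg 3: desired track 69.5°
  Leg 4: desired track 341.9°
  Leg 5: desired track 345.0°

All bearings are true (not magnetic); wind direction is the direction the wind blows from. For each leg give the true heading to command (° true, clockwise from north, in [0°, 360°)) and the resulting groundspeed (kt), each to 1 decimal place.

Leg 1: desired track 315.6°; wind correction -17.7° → command heading 297.9°, groundspeed 117.7 kt
Leg 2: desired track 340.1°; wind correction -15.1° → command heading 325.0°, groundspeed 133.8 kt
Leg 3: desired track 69.5°; wind correction +9.2° → command heading 78.7°, groundspeed 148.1 kt
Leg 4: desired track 341.9°; wind correction -14.8° → command heading 327.1°, groundspeed 134.9 kt
Leg 5: desired track 345.0°; wind correction -14.2° → command heading 330.8°, groundspeed 136.8 kt

Leg 1: heading=297.9°, groundspeed=117.7 kt
Leg 2: heading=325.0°, groundspeed=133.8 kt
Leg 3: heading=78.7°, groundspeed=148.1 kt
Leg 4: heading=327.1°, groundspeed=134.9 kt
Leg 5: heading=330.8°, groundspeed=136.8 kt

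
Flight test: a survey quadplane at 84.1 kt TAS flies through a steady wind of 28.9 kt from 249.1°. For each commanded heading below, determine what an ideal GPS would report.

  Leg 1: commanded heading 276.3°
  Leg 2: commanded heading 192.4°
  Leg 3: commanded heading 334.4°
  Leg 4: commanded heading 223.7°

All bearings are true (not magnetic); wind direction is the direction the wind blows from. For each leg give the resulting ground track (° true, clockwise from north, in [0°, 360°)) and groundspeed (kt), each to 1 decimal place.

Leg 1: track=289.0°, groundspeed=59.9 kt
Leg 2: track=172.9°, groundspeed=72.4 kt
Leg 3: track=353.8°, groundspeed=86.7 kt
Leg 4: track=211.6°, groundspeed=59.3 kt

Leg 1: heading 276.3°; drift +12.7° → track 289.0°, groundspeed 59.9 kt
Leg 2: heading 192.4°; drift -19.5° → track 172.9°, groundspeed 72.4 kt
Leg 3: heading 334.4°; drift +19.4° → track 353.8°, groundspeed 86.7 kt
Leg 4: heading 223.7°; drift -12.1° → track 211.6°, groundspeed 59.3 kt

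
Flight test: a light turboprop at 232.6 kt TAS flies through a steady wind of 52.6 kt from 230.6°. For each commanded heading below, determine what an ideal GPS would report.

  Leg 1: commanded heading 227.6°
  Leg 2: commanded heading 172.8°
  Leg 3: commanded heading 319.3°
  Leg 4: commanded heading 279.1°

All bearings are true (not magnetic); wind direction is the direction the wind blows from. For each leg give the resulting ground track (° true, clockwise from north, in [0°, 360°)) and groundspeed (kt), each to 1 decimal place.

Leg 1: track=226.7°, groundspeed=180.1 kt
Leg 2: track=160.5°, groundspeed=209.4 kt
Leg 3: track=332.1°, groundspeed=237.3 kt
Leg 4: track=290.4°, groundspeed=201.6 kt

Leg 1: heading 227.6°; drift -0.9° → track 226.7°, groundspeed 180.1 kt
Leg 2: heading 172.8°; drift -12.3° → track 160.5°, groundspeed 209.4 kt
Leg 3: heading 319.3°; drift +12.8° → track 332.1°, groundspeed 237.3 kt
Leg 4: heading 279.1°; drift +11.3° → track 290.4°, groundspeed 201.6 kt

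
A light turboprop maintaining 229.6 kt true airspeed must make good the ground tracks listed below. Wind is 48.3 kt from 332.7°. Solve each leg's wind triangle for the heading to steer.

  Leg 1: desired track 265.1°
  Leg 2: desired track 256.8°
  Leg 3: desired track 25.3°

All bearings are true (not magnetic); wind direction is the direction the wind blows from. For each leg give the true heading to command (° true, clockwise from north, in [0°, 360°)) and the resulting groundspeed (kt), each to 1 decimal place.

Leg 1: desired track 265.1°; wind correction +11.2° → command heading 276.3°, groundspeed 206.8 kt
Leg 2: desired track 256.8°; wind correction +11.8° → command heading 268.6°, groundspeed 213.0 kt
Leg 3: desired track 25.3°; wind correction -9.6° → command heading 15.7°, groundspeed 197.0 kt

Leg 1: heading=276.3°, groundspeed=206.8 kt
Leg 2: heading=268.6°, groundspeed=213.0 kt
Leg 3: heading=15.7°, groundspeed=197.0 kt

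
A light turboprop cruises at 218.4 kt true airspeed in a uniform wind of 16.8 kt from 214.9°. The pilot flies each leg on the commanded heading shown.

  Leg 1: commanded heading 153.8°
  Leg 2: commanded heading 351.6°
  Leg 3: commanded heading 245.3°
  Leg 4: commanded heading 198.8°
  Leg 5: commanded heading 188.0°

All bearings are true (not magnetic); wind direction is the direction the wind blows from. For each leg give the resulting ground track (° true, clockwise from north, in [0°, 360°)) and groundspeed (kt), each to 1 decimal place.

Leg 1: heading 153.8°; drift -4.0° → track 149.8°, groundspeed 210.8 kt
Leg 2: heading 351.6°; drift +2.9° → track 354.5°, groundspeed 230.9 kt
Leg 3: heading 245.3°; drift +2.4° → track 247.7°, groundspeed 204.1 kt
Leg 4: heading 198.8°; drift -1.3° → track 197.5°, groundspeed 202.3 kt
Leg 5: heading 188.0°; drift -2.1° → track 185.9°, groundspeed 203.6 kt

Leg 1: track=149.8°, groundspeed=210.8 kt
Leg 2: track=354.5°, groundspeed=230.9 kt
Leg 3: track=247.7°, groundspeed=204.1 kt
Leg 4: track=197.5°, groundspeed=202.3 kt
Leg 5: track=185.9°, groundspeed=203.6 kt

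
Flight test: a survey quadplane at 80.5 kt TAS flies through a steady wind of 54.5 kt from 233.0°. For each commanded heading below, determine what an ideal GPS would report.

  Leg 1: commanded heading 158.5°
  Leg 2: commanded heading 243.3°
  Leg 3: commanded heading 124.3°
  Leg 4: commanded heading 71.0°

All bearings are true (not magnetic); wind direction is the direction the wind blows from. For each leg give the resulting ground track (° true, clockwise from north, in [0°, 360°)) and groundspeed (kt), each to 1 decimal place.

Leg 1: heading 158.5°; drift -38.5° → track 120.0°, groundspeed 84.3 kt
Leg 2: heading 243.3°; drift +19.9° → track 263.2°, groundspeed 28.6 kt
Leg 3: heading 124.3°; drift -27.8° → track 96.5°, groundspeed 110.7 kt
Leg 4: heading 71.0°; drift -7.3° → track 63.7°, groundspeed 133.4 kt

Leg 1: track=120.0°, groundspeed=84.3 kt
Leg 2: track=263.2°, groundspeed=28.6 kt
Leg 3: track=96.5°, groundspeed=110.7 kt
Leg 4: track=63.7°, groundspeed=133.4 kt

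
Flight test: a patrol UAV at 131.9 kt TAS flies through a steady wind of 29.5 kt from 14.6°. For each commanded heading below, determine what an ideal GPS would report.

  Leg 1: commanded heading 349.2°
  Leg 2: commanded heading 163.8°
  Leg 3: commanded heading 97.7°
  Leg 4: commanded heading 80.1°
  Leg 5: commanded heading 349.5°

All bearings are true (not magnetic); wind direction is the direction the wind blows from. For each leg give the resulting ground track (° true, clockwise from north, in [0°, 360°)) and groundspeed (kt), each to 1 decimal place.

Leg 1: heading 349.2°; drift -6.9° → track 342.3°, groundspeed 106.0 kt
Leg 2: heading 163.8°; drift +5.5° → track 169.3°, groundspeed 158.0 kt
Leg 3: heading 97.7°; drift +12.9° → track 110.6°, groundspeed 131.7 kt
Leg 4: heading 80.1°; drift +12.6° → track 92.7°, groundspeed 122.6 kt
Leg 5: heading 349.5°; drift -6.8° → track 342.7°, groundspeed 105.9 kt

Leg 1: track=342.3°, groundspeed=106.0 kt
Leg 2: track=169.3°, groundspeed=158.0 kt
Leg 3: track=110.6°, groundspeed=131.7 kt
Leg 4: track=92.7°, groundspeed=122.6 kt
Leg 5: track=342.7°, groundspeed=105.9 kt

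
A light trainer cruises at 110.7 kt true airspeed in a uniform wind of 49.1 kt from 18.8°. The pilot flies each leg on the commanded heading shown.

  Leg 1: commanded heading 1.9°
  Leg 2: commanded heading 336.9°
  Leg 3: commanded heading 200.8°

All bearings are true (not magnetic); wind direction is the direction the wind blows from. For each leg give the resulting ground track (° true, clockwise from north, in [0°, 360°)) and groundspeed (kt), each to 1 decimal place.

Leg 1: track=349.3°, groundspeed=65.3 kt
Leg 2: track=313.0°, groundspeed=81.1 kt
Leg 3: track=200.2°, groundspeed=159.8 kt

Leg 1: heading 1.9°; drift -12.6° → track 349.3°, groundspeed 65.3 kt
Leg 2: heading 336.9°; drift -23.9° → track 313.0°, groundspeed 81.1 kt
Leg 3: heading 200.8°; drift -0.6° → track 200.2°, groundspeed 159.8 kt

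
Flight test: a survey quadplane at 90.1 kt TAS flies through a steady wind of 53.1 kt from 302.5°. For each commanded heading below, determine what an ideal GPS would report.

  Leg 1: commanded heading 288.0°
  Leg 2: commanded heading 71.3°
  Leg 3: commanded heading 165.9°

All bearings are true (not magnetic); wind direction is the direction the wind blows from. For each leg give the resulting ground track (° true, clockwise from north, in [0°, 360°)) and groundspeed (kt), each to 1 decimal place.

Leg 1: track=269.0°, groundspeed=40.9 kt
Leg 2: track=89.8°, groundspeed=130.1 kt
Leg 3: track=150.1°, groundspeed=133.8 kt

Leg 1: heading 288.0°; drift -19.0° → track 269.0°, groundspeed 40.9 kt
Leg 2: heading 71.3°; drift +18.5° → track 89.8°, groundspeed 130.1 kt
Leg 3: heading 165.9°; drift -15.8° → track 150.1°, groundspeed 133.8 kt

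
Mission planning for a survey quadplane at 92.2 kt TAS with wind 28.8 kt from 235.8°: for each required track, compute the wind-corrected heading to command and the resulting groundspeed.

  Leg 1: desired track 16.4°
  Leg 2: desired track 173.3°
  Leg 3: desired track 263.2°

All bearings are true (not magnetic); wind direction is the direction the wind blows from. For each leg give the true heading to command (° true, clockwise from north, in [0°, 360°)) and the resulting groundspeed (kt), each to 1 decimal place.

Leg 1: heading=5.0°, groundspeed=112.6 kt
Leg 2: heading=189.4°, groundspeed=75.3 kt
Leg 3: heading=254.9°, groundspeed=65.7 kt

Leg 1: desired track 16.4°; wind correction -11.4° → command heading 5.0°, groundspeed 112.6 kt
Leg 2: desired track 173.3°; wind correction +16.1° → command heading 189.4°, groundspeed 75.3 kt
Leg 3: desired track 263.2°; wind correction -8.3° → command heading 254.9°, groundspeed 65.7 kt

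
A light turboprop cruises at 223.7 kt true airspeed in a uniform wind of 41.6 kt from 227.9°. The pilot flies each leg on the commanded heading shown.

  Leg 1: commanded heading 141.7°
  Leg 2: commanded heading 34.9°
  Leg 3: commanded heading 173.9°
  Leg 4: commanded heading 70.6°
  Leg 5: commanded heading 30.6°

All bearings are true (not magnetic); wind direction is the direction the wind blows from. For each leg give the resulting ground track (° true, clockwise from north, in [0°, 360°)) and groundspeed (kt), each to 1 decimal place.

Leg 1: heading 141.7°; drift -10.6° → track 131.1°, groundspeed 224.8 kt
Leg 2: heading 34.9°; drift +2.0° → track 36.9°, groundspeed 264.4 kt
Leg 3: heading 173.9°; drift -9.6° → track 164.3°, groundspeed 202.1 kt
Leg 4: heading 70.6°; drift -3.5° → track 67.1°, groundspeed 262.6 kt
Leg 5: heading 30.6°; drift +2.7° → track 33.3°, groundspeed 263.7 kt

Leg 1: track=131.1°, groundspeed=224.8 kt
Leg 2: track=36.9°, groundspeed=264.4 kt
Leg 3: track=164.3°, groundspeed=202.1 kt
Leg 4: track=67.1°, groundspeed=262.6 kt
Leg 5: track=33.3°, groundspeed=263.7 kt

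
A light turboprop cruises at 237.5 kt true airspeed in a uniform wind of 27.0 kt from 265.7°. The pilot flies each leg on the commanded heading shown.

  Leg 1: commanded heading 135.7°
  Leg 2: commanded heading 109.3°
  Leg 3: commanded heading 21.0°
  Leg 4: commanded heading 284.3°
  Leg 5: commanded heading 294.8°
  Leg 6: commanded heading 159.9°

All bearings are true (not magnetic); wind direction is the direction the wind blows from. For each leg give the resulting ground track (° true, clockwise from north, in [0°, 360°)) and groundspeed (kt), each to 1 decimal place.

Leg 1: heading 135.7°; drift -4.6° → track 131.1°, groundspeed 255.7 kt
Leg 2: heading 109.3°; drift -2.4° → track 106.9°, groundspeed 262.5 kt
Leg 3: heading 21.0°; drift +5.6° → track 26.6°, groundspeed 250.2 kt
Leg 4: heading 284.3°; drift +2.3° → track 286.6°, groundspeed 212.1 kt
Leg 5: heading 294.8°; drift +3.5° → track 298.3°, groundspeed 214.3 kt
Leg 6: heading 159.9°; drift -6.1° → track 153.8°, groundspeed 246.2 kt

Leg 1: track=131.1°, groundspeed=255.7 kt
Leg 2: track=106.9°, groundspeed=262.5 kt
Leg 3: track=26.6°, groundspeed=250.2 kt
Leg 4: track=286.6°, groundspeed=212.1 kt
Leg 5: track=298.3°, groundspeed=214.3 kt
Leg 6: track=153.8°, groundspeed=246.2 kt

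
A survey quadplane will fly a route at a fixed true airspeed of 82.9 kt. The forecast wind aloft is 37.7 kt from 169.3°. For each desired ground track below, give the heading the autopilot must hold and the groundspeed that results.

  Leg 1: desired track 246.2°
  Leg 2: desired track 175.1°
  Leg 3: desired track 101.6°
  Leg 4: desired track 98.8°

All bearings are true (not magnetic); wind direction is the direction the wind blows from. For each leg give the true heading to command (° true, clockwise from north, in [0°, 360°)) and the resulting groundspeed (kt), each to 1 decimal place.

Leg 1: heading=219.9°, groundspeed=65.8 kt
Leg 2: heading=172.5°, groundspeed=45.3 kt
Leg 3: heading=126.5°, groundspeed=60.9 kt
Leg 4: heading=124.2°, groundspeed=62.3 kt

Leg 1: desired track 246.2°; wind correction -26.3° → command heading 219.9°, groundspeed 65.8 kt
Leg 2: desired track 175.1°; wind correction -2.6° → command heading 172.5°, groundspeed 45.3 kt
Leg 3: desired track 101.6°; wind correction +24.9° → command heading 126.5°, groundspeed 60.9 kt
Leg 4: desired track 98.8°; wind correction +25.4° → command heading 124.2°, groundspeed 62.3 kt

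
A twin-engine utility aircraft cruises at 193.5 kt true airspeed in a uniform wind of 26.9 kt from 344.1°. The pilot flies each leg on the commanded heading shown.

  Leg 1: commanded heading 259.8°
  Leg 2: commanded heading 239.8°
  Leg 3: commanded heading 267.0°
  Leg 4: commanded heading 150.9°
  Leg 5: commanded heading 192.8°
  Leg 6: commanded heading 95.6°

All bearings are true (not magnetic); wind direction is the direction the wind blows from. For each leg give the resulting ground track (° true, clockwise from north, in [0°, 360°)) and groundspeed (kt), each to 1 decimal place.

Leg 1: heading 259.8°; drift -8.0° → track 251.8°, groundspeed 192.7 kt
Leg 2: heading 239.8°; drift -7.4° → track 232.4°, groundspeed 201.8 kt
Leg 3: heading 267.0°; drift -8.0° → track 259.0°, groundspeed 189.3 kt
Leg 4: heading 150.9°; drift +1.6° → track 152.5°, groundspeed 219.8 kt
Leg 5: heading 192.8°; drift -3.4° → track 189.4°, groundspeed 217.5 kt
Leg 6: heading 95.6°; drift +7.0° → track 102.6°, groundspeed 204.9 kt

Leg 1: track=251.8°, groundspeed=192.7 kt
Leg 2: track=232.4°, groundspeed=201.8 kt
Leg 3: track=259.0°, groundspeed=189.3 kt
Leg 4: track=152.5°, groundspeed=219.8 kt
Leg 5: track=189.4°, groundspeed=217.5 kt
Leg 6: track=102.6°, groundspeed=204.9 kt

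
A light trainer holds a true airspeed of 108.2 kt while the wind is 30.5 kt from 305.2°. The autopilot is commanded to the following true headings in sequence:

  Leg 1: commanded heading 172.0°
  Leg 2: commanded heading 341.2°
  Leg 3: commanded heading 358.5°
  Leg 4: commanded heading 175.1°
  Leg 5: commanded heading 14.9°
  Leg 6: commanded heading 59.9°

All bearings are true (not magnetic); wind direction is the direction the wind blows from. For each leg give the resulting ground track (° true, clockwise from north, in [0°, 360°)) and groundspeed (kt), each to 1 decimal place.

Leg 1: heading 172.0°; drift -9.8° → track 162.2°, groundspeed 131.0 kt
Leg 2: heading 341.2°; drift +12.1° → track 353.3°, groundspeed 85.4 kt
Leg 3: heading 358.5°; drift +15.2° → track 13.7°, groundspeed 93.2 kt
Leg 4: heading 175.1°; drift -10.3° → track 164.8°, groundspeed 130.0 kt
Leg 5: heading 14.9°; drift +16.3° → track 31.2°, groundspeed 101.7 kt
Leg 6: heading 59.9°; drift +12.9° → track 72.8°, groundspeed 124.1 kt

Leg 1: track=162.2°, groundspeed=131.0 kt
Leg 2: track=353.3°, groundspeed=85.4 kt
Leg 3: track=13.7°, groundspeed=93.2 kt
Leg 4: track=164.8°, groundspeed=130.0 kt
Leg 5: track=31.2°, groundspeed=101.7 kt
Leg 6: track=72.8°, groundspeed=124.1 kt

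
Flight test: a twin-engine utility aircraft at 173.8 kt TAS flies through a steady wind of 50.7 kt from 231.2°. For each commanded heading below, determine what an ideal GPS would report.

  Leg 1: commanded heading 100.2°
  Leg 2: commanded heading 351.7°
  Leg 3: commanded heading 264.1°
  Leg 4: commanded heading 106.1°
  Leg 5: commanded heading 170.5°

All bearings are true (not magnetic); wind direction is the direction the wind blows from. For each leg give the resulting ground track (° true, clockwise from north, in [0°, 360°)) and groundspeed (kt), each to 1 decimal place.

Leg 1: track=89.7°, groundspeed=210.6 kt
Leg 2: track=4.0°, groundspeed=204.3 kt
Leg 3: track=276.0°, groundspeed=134.1 kt
Leg 4: track=94.5°, groundspeed=207.1 kt
Leg 5: track=154.0°, groundspeed=155.4 kt

Leg 1: heading 100.2°; drift -10.5° → track 89.7°, groundspeed 210.6 kt
Leg 2: heading 351.7°; drift +12.3° → track 4.0°, groundspeed 204.3 kt
Leg 3: heading 264.1°; drift +11.9° → track 276.0°, groundspeed 134.1 kt
Leg 4: heading 106.1°; drift -11.6° → track 94.5°, groundspeed 207.1 kt
Leg 5: heading 170.5°; drift -16.5° → track 154.0°, groundspeed 155.4 kt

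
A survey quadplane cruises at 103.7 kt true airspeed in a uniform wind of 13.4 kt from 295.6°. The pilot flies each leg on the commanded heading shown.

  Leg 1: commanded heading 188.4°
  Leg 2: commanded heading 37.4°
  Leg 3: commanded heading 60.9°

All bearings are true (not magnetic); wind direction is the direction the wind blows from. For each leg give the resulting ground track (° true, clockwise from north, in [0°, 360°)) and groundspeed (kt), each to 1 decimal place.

Leg 1: heading 188.4°; drift -6.8° → track 181.6°, groundspeed 108.4 kt
Leg 2: heading 37.4°; drift +7.0° → track 44.4°, groundspeed 107.2 kt
Leg 3: heading 60.9°; drift +5.6° → track 66.5°, groundspeed 112.0 kt

Leg 1: track=181.6°, groundspeed=108.4 kt
Leg 2: track=44.4°, groundspeed=107.2 kt
Leg 3: track=66.5°, groundspeed=112.0 kt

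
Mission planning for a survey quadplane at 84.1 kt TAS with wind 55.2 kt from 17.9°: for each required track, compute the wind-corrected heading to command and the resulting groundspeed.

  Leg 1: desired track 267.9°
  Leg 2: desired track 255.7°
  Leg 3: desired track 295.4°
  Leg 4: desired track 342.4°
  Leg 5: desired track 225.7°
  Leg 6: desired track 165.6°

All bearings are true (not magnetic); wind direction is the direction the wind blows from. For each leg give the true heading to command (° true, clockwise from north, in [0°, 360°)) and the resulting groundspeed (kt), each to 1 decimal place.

Leg 1: heading=306.0°, groundspeed=85.1 kt
Leg 2: heading=289.4°, groundspeed=99.4 kt
Leg 3: heading=336.0°, groundspeed=56.7 kt
Leg 4: heading=4.8°, groundspeed=32.8 kt
Leg 5: heading=243.5°, groundspeed=128.9 kt
Leg 6: heading=145.1°, groundspeed=125.4 kt

Leg 1: desired track 267.9°; wind correction +38.1° → command heading 306.0°, groundspeed 85.1 kt
Leg 2: desired track 255.7°; wind correction +33.7° → command heading 289.4°, groundspeed 99.4 kt
Leg 3: desired track 295.4°; wind correction +40.6° → command heading 336.0°, groundspeed 56.7 kt
Leg 4: desired track 342.4°; wind correction +22.4° → command heading 4.8°, groundspeed 32.8 kt
Leg 5: desired track 225.7°; wind correction +17.8° → command heading 243.5°, groundspeed 128.9 kt
Leg 6: desired track 165.6°; wind correction -20.5° → command heading 145.1°, groundspeed 125.4 kt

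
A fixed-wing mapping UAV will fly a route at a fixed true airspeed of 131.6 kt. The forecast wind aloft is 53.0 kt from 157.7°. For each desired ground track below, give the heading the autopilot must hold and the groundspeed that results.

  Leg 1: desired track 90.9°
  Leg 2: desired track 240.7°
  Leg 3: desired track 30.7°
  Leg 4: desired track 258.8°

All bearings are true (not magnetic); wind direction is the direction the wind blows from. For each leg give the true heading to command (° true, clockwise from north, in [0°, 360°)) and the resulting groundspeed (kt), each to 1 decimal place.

Leg 1: desired track 90.9°; wind correction +21.7° → command heading 112.6°, groundspeed 101.4 kt
Leg 2: desired track 240.7°; wind correction -23.6° → command heading 217.1°, groundspeed 114.2 kt
Leg 3: desired track 30.7°; wind correction +18.8° → command heading 49.5°, groundspeed 156.5 kt
Leg 4: desired track 258.8°; wind correction -23.3° → command heading 235.5°, groundspeed 131.1 kt

Leg 1: heading=112.6°, groundspeed=101.4 kt
Leg 2: heading=217.1°, groundspeed=114.2 kt
Leg 3: heading=49.5°, groundspeed=156.5 kt
Leg 4: heading=235.5°, groundspeed=131.1 kt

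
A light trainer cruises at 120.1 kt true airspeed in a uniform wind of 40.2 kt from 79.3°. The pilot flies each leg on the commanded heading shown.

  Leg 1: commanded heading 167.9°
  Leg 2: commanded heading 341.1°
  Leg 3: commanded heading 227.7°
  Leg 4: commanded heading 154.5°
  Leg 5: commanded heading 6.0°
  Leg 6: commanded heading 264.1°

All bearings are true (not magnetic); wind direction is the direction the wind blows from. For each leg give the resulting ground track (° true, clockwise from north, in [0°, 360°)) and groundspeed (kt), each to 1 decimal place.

Leg 1: heading 167.9°; drift +18.6° → track 186.5°, groundspeed 125.7 kt
Leg 2: heading 341.1°; drift -17.5° → track 323.6°, groundspeed 132.0 kt
Leg 3: heading 227.7°; drift +7.8° → track 235.5°, groundspeed 155.8 kt
Leg 4: heading 154.5°; drift +19.5° → track 174.0°, groundspeed 116.5 kt
Leg 5: heading 6.0°; drift -19.5° → track 346.5°, groundspeed 115.2 kt
Leg 6: heading 264.1°; drift -1.2° → track 262.9°, groundspeed 160.2 kt

Leg 1: track=186.5°, groundspeed=125.7 kt
Leg 2: track=323.6°, groundspeed=132.0 kt
Leg 3: track=235.5°, groundspeed=155.8 kt
Leg 4: track=174.0°, groundspeed=116.5 kt
Leg 5: track=346.5°, groundspeed=115.2 kt
Leg 6: track=262.9°, groundspeed=160.2 kt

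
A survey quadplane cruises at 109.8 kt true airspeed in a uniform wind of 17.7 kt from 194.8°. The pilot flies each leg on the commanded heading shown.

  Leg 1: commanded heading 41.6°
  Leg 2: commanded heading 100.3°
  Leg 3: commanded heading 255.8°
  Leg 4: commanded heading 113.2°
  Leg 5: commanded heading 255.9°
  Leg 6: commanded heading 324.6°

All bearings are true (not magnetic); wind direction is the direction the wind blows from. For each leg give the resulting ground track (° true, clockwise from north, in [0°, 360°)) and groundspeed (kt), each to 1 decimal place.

Leg 1: track=38.0°, groundspeed=125.9 kt
Leg 2: track=91.3°, groundspeed=112.6 kt
Leg 3: track=264.5°, groundspeed=102.4 kt
Leg 4: track=103.9°, groundspeed=108.6 kt
Leg 5: track=264.6°, groundspeed=102.4 kt
Leg 6: track=331.0°, groundspeed=121.9 kt

Leg 1: heading 41.6°; drift -3.6° → track 38.0°, groundspeed 125.9 kt
Leg 2: heading 100.3°; drift -9.0° → track 91.3°, groundspeed 112.6 kt
Leg 3: heading 255.8°; drift +8.7° → track 264.5°, groundspeed 102.4 kt
Leg 4: heading 113.2°; drift -9.3° → track 103.9°, groundspeed 108.6 kt
Leg 5: heading 255.9°; drift +8.7° → track 264.6°, groundspeed 102.4 kt
Leg 6: heading 324.6°; drift +6.4° → track 331.0°, groundspeed 121.9 kt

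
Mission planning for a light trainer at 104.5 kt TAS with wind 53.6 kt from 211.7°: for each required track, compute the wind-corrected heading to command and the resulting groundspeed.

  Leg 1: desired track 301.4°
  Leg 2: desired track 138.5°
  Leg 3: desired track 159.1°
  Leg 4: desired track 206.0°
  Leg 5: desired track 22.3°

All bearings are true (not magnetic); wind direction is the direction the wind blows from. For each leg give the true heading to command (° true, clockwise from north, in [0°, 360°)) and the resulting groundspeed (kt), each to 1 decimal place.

Leg 1: heading=270.5°, groundspeed=89.4 kt
Leg 2: heading=167.9°, groundspeed=75.5 kt
Leg 3: heading=183.1°, groundspeed=62.9 kt
Leg 4: heading=208.9°, groundspeed=51.0 kt
Leg 5: heading=17.5°, groundspeed=157.0 kt

Leg 1: desired track 301.4°; wind correction -30.9° → command heading 270.5°, groundspeed 89.4 kt
Leg 2: desired track 138.5°; wind correction +29.4° → command heading 167.9°, groundspeed 75.5 kt
Leg 3: desired track 159.1°; wind correction +24.0° → command heading 183.1°, groundspeed 62.9 kt
Leg 4: desired track 206.0°; wind correction +2.9° → command heading 208.9°, groundspeed 51.0 kt
Leg 5: desired track 22.3°; wind correction -4.8° → command heading 17.5°, groundspeed 157.0 kt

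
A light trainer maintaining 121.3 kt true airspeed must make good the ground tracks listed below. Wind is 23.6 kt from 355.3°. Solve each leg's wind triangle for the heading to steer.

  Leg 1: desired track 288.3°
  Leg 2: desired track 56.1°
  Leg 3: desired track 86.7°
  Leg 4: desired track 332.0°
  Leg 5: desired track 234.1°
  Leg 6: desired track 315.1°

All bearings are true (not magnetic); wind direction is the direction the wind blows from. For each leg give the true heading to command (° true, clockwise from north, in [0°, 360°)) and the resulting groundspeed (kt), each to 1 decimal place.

Leg 1: heading=298.6°, groundspeed=110.1 kt
Leg 2: heading=46.3°, groundspeed=108.0 kt
Leg 3: heading=75.5°, groundspeed=119.6 kt
Leg 4: heading=336.4°, groundspeed=99.3 kt
Leg 5: heading=243.7°, groundspeed=131.8 kt
Leg 6: heading=322.3°, groundspeed=102.3 kt

Leg 1: desired track 288.3°; wind correction +10.3° → command heading 298.6°, groundspeed 110.1 kt
Leg 2: desired track 56.1°; wind correction -9.8° → command heading 46.3°, groundspeed 108.0 kt
Leg 3: desired track 86.7°; wind correction -11.2° → command heading 75.5°, groundspeed 119.6 kt
Leg 4: desired track 332.0°; wind correction +4.4° → command heading 336.4°, groundspeed 99.3 kt
Leg 5: desired track 234.1°; wind correction +9.6° → command heading 243.7°, groundspeed 131.8 kt
Leg 6: desired track 315.1°; wind correction +7.2° → command heading 322.3°, groundspeed 102.3 kt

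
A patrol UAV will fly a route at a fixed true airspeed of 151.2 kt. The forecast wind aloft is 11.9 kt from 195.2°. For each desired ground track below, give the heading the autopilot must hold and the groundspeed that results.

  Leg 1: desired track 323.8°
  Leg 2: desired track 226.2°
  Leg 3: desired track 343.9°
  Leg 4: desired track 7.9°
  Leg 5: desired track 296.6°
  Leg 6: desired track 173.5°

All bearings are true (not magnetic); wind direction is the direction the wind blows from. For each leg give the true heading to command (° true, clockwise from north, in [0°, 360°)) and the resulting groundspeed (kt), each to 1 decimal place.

Leg 1: desired track 323.8°; wind correction -3.5° → command heading 320.3°, groundspeed 158.3 kt
Leg 2: desired track 226.2°; wind correction -2.3° → command heading 223.9°, groundspeed 140.9 kt
Leg 3: desired track 343.9°; wind correction -2.3° → command heading 341.6°, groundspeed 161.2 kt
Leg 4: desired track 7.9°; wind correction -0.6° → command heading 7.3°, groundspeed 163.0 kt
Leg 5: desired track 296.6°; wind correction -4.4° → command heading 292.2°, groundspeed 153.1 kt
Leg 6: desired track 173.5°; wind correction +1.7° → command heading 175.2°, groundspeed 140.1 kt

Leg 1: heading=320.3°, groundspeed=158.3 kt
Leg 2: heading=223.9°, groundspeed=140.9 kt
Leg 3: heading=341.6°, groundspeed=161.2 kt
Leg 4: heading=7.3°, groundspeed=163.0 kt
Leg 5: heading=292.2°, groundspeed=153.1 kt
Leg 6: heading=175.2°, groundspeed=140.1 kt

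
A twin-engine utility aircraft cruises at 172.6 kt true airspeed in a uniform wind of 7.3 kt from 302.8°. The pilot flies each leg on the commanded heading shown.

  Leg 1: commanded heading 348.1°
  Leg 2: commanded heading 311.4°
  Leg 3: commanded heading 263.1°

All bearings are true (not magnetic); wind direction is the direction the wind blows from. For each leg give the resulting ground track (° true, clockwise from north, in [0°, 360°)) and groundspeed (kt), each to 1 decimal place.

Leg 1: track=349.9°, groundspeed=167.5 kt
Leg 2: track=311.8°, groundspeed=165.4 kt
Leg 3: track=261.5°, groundspeed=167.0 kt

Leg 1: heading 348.1°; drift +1.8° → track 349.9°, groundspeed 167.5 kt
Leg 2: heading 311.4°; drift +0.4° → track 311.8°, groundspeed 165.4 kt
Leg 3: heading 263.1°; drift -1.6° → track 261.5°, groundspeed 167.0 kt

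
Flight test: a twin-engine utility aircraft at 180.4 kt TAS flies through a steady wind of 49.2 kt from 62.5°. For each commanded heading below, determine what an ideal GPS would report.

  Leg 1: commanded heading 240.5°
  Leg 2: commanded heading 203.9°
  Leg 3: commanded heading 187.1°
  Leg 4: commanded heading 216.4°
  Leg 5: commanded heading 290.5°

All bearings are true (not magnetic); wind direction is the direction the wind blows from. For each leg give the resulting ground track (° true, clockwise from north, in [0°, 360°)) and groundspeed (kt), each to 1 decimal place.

Leg 1: track=240.9°, groundspeed=229.6 kt
Leg 2: track=211.9°, groundspeed=221.0 kt
Leg 3: track=198.1°, groundspeed=212.2 kt
Leg 4: track=221.9°, groundspeed=225.6 kt
Leg 5: track=280.8°, groundspeed=216.4 kt

Leg 1: heading 240.5°; drift +0.4° → track 240.9°, groundspeed 229.6 kt
Leg 2: heading 203.9°; drift +8.0° → track 211.9°, groundspeed 221.0 kt
Leg 3: heading 187.1°; drift +11.0° → track 198.1°, groundspeed 212.2 kt
Leg 4: heading 216.4°; drift +5.5° → track 221.9°, groundspeed 225.6 kt
Leg 5: heading 290.5°; drift -9.7° → track 280.8°, groundspeed 216.4 kt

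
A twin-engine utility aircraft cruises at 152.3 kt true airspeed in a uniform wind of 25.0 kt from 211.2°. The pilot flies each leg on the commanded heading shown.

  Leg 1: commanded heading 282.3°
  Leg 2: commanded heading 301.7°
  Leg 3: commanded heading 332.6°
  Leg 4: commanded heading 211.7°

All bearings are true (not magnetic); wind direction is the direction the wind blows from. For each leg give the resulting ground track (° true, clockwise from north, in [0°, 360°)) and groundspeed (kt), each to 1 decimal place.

Leg 1: heading 282.3°; drift +9.3° → track 291.6°, groundspeed 146.1 kt
Leg 2: heading 301.7°; drift +9.3° → track 311.0°, groundspeed 154.6 kt
Leg 3: heading 332.6°; drift +7.4° → track 340.0°, groundspeed 166.7 kt
Leg 4: heading 211.7°; drift +0.1° → track 211.8°, groundspeed 127.3 kt

Leg 1: track=291.6°, groundspeed=146.1 kt
Leg 2: track=311.0°, groundspeed=154.6 kt
Leg 3: track=340.0°, groundspeed=166.7 kt
Leg 4: track=211.8°, groundspeed=127.3 kt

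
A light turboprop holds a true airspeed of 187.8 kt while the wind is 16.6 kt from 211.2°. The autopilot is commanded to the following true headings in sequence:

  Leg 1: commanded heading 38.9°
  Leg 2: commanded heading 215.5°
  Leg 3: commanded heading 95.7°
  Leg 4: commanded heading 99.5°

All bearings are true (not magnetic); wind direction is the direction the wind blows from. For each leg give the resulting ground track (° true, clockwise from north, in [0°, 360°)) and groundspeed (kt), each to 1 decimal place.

Leg 1: track=38.3°, groundspeed=204.3 kt
Leg 2: track=215.9°, groundspeed=171.3 kt
Leg 3: track=91.3°, groundspeed=195.5 kt
Leg 4: track=95.0°, groundspeed=194.6 kt

Leg 1: heading 38.9°; drift -0.6° → track 38.3°, groundspeed 204.3 kt
Leg 2: heading 215.5°; drift +0.4° → track 215.9°, groundspeed 171.3 kt
Leg 3: heading 95.7°; drift -4.4° → track 91.3°, groundspeed 195.5 kt
Leg 4: heading 99.5°; drift -4.5° → track 95.0°, groundspeed 194.6 kt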